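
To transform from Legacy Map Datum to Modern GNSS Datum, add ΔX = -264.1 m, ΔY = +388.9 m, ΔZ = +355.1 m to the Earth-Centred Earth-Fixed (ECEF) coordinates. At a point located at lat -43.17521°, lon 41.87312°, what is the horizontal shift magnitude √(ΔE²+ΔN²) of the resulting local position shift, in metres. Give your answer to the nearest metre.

555 m

The local east axis at (φ, λ) is (−sin λ, cos λ, 0), so ΔE = −sin(41.87312°)·(-264.1) + cos(41.87312°)·388.9 = 465.87 m.
The local north axis is (−sin φ cos λ, −sin φ sin λ, cos φ), giving ΔN = -134.558 + 177.616 + 258.962 = 302.02 m.
Horizontal magnitude = √(ΔE² + ΔN²) = √(465.87² + 302.02²) = 555.20 m.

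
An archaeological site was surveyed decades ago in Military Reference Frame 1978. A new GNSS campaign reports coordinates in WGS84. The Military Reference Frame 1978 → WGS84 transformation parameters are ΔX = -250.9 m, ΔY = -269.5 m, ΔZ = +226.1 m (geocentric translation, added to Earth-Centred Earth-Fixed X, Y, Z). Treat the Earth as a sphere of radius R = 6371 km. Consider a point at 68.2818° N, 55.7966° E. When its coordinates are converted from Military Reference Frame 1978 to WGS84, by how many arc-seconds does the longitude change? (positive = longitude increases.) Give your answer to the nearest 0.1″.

sin φ = 0.929015, cos φ = 0.370042, sin λ = 0.827047, cos λ = 0.562132.
East component: ΔE = −sin λ·ΔX + cos λ·ΔY = −(0.827047)(-250.9) + (0.562132)(-269.5) = 56.01 m.
1° of latitude spans πR/180 = 111195 m; at latitude φ, 1° of longitude spans that × cos φ = 41146.8 m, so Δλ = 56.01 / 41146.8 × 3600 = 4.901″.

Δλ = 4.9″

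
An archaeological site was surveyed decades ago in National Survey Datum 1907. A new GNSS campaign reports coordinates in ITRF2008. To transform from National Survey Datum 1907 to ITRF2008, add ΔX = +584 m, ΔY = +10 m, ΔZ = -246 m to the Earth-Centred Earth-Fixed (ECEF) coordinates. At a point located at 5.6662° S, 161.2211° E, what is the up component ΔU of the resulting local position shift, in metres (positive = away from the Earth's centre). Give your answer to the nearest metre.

ΔU = -523 m

The local up (radial) axis is (cos φ cos λ, cos φ sin λ, sin φ), giving ΔU = -550.211 + 3.203 + 24.288 = -522.72 m.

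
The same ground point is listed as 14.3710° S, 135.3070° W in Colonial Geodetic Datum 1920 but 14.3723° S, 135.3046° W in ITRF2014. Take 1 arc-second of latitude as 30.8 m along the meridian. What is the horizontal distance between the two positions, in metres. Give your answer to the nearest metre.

Δφ = -14.3723° − -14.3710° = -0.0013°; Δλ = -135.3046° − -135.3070° = +0.0024°.
1° of latitude = 3600 × 30.80 = 110880 m.
ΔN = Δφ × 110880 = -144.1 m; ΔE = Δλ × 110880 × cos(-14.3710°) = +0.0024 × 110880 × 0.968709 = 257.8 m.
Distance = √(ΔE² + ΔN²) = √(257.8² + (-144.1)²) = 295.3 m.

295 m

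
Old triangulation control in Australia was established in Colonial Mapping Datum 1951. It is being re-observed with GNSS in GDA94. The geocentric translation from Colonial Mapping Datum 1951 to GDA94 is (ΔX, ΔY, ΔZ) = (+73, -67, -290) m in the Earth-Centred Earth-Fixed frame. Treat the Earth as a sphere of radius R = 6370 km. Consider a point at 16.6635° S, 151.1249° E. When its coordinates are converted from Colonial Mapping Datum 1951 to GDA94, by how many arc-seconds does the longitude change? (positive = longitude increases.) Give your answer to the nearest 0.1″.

sin φ = -0.286750, cos φ = 0.958005, sin λ = 0.482902, cos λ = -0.875674.
East component: ΔE = −sin λ·ΔX + cos λ·ΔY = −(0.482902)(73) + (-0.875674)(-67) = 23.42 m.
1° of latitude spans πR/180 = 111177 m; at latitude φ, 1° of longitude spans that × cos φ = 106508.6 m, so Δλ = 23.42 / 106508.6 × 3600 = 0.792″.

Δλ = 0.8″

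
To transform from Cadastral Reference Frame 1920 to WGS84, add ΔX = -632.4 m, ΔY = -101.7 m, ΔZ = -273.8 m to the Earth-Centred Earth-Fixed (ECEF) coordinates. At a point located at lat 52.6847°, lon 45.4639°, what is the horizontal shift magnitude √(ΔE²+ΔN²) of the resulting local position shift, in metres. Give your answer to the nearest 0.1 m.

At φ = 52.6847°, λ = 45.4639°: sin φ = 0.795312, cos φ = 0.606201, sin λ = 0.712809, cos λ = 0.701359.
ΔE = −sin λ·ΔX + cos λ·ΔY = −(0.712809)·(-632.4) + (0.701359)·(-101.7) = 379.45 m.
ΔN = −sin φ cos λ·ΔX − sin φ sin λ·ΔY + cos φ·ΔZ = −(0.795312)(0.701359)(-632.4) − (0.795312)(0.712809)(-101.7) + (0.606201)(-273.8) = 244.43 m.
Horizontal magnitude = √(ΔE² + ΔN²) = √(379.45² + 244.43²) = 451.36 m.

451.4 m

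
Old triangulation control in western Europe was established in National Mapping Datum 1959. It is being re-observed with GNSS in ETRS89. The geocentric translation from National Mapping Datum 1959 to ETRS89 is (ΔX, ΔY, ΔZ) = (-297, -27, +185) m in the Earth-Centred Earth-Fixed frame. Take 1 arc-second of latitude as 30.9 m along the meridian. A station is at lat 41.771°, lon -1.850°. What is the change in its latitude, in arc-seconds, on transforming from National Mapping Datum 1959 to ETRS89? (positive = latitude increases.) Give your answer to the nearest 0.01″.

Δφ = 10.85″

sin φ = 0.666155, cos φ = 0.745813, sin λ = -0.032283, cos λ = 0.999479.
North component: ΔN = −sin φ cos λ·ΔX − sin φ sin λ·ΔY + cos φ·ΔZ = −(0.666155)(0.999479)(-297) − (0.666155)(-0.032283)(-27) + (0.745813)(185) = 335.14 m.
1° of latitude spans 3600 × 30.90 = 111240 m, so Δφ = 335.14 / 111240 × 3600 = 10.846″.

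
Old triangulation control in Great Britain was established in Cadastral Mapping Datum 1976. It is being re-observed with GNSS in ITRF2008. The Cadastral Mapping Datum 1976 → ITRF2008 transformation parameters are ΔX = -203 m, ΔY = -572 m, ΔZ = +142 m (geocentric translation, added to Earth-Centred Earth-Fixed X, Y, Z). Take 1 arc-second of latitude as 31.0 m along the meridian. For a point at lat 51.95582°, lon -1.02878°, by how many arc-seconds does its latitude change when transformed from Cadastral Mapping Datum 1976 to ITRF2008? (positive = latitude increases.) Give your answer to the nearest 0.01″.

sin φ = 0.787536, cos φ = 0.616269, sin λ = -0.017955, cos λ = 0.999839.
North component: ΔN = −sin φ cos λ·ΔX − sin φ sin λ·ΔY + cos φ·ΔZ = −(0.787536)(0.999839)(-203) − (0.787536)(-0.017955)(-572) + (0.616269)(142) = 239.27 m.
1° of latitude spans 3600 × 31.00 = 111600 m, so Δφ = 239.27 / 111600 × 3600 = 7.718″.

Δφ = 7.72″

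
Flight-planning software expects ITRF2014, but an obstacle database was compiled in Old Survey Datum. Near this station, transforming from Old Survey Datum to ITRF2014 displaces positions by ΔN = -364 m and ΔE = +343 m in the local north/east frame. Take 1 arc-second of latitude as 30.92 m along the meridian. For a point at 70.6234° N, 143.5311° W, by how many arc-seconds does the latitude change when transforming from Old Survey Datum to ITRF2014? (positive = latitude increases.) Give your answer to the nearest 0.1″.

1″ of latitude = 30.92 m, so Δφ = -364.0 / 30.92 = -11.772″.

Δφ = -11.8″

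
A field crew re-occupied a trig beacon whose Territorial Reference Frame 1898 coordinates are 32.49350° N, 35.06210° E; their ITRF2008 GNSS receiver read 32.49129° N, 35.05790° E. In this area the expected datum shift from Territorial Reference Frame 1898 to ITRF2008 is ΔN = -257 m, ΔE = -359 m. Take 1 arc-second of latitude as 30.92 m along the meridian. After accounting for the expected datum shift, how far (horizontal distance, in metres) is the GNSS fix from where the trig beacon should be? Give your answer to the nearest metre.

37 m

Observed coordinate differences: Δφ = -0.00221°, Δλ = -0.00420°.
Converting to metres (1° lat = 111312 m, cos φ = 0.843452): observed ΔN = -246.0 m, observed ΔE = -394.3 m.
Subtracting the expected shift leaves a residual of -246.0 − (-257) = 11.0 m north and -394.3 − (-359) = -35.3 m east.
Residual distance = √(11.0² + (-35.3)²) = 37.0 m.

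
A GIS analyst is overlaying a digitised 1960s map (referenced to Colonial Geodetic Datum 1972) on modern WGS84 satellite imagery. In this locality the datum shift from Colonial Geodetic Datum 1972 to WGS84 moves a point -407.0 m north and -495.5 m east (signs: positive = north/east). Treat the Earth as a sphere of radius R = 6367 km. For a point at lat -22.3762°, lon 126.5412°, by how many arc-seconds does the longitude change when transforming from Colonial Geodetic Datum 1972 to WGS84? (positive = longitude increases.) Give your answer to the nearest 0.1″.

At latitude -22.3762°, cos φ = 0.924704.
One radian of longitude at latitude φ spans R cos φ, so Δλ = ΔE / (R cos φ) = -495.5 / (6367000 × 0.924704) = -8.4160e-05 rad = -17.359″.

Δλ = -17.4″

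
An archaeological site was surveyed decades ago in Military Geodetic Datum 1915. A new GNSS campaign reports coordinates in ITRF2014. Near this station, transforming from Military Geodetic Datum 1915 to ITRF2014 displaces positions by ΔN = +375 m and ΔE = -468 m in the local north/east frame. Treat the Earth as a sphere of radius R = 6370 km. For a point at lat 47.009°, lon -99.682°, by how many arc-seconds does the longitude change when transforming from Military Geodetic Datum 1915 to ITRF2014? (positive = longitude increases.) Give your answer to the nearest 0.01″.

At latitude 47.009°, cos φ = 0.681883.
One radian of longitude at latitude φ spans R cos φ, so Δλ = ΔE / (R cos φ) = -468.0 / (6370000 × 0.681883) = -1.0774e-04 rad = -22.224″.

Δλ = -22.22″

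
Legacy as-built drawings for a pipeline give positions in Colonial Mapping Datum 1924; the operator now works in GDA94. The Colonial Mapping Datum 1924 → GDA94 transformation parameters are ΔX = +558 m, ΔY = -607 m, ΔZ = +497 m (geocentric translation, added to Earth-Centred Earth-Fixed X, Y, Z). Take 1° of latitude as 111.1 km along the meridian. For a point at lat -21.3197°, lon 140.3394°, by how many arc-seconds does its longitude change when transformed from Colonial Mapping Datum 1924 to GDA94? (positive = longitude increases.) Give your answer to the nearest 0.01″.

sin φ = -0.363572, cos φ = 0.931566, sin λ = 0.638239, cos λ = -0.769839.
East component: ΔE = −sin λ·ΔX + cos λ·ΔY = −(0.638239)(558) + (-0.769839)(-607) = 111.15 m.
1° of latitude spans 111100 m; at latitude φ, 1° of longitude spans that × cos φ = 103497.0 m, so Δλ = 111.15 / 103497.0 × 3600 = 3.866″.

Δλ = 3.87″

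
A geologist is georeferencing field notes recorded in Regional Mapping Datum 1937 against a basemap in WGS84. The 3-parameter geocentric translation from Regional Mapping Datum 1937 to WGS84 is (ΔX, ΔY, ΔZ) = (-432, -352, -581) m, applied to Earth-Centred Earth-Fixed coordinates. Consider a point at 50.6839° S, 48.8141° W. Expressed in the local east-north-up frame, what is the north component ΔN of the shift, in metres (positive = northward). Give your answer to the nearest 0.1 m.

The local north axis is (−sin φ cos λ, −sin φ sin λ, cos φ), giving ΔN = -220.087 + 204.949 − 368.121 = -383.26 m.

ΔN = -383.3 m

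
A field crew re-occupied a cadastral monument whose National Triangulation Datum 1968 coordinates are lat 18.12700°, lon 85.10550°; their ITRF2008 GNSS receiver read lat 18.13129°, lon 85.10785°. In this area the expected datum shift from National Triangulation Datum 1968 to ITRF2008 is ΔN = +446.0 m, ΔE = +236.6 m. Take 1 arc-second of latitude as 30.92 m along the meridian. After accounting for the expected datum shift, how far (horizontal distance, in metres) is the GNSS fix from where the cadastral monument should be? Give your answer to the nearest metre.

Observed coordinate differences: Δφ = +0.00429°, Δλ = +0.00235°.
Converting to metres (1° lat = 111312 m, cos φ = 0.950369): observed ΔN = 477.5 m, observed ΔE = 248.6 m.
Subtracting the expected shift leaves a residual of 477.5 − (446.0) = 31.5 m north and 248.6 − (236.6) = 12.0 m east.
Residual distance = √(31.5² + 12.0²) = 33.7 m.

34 m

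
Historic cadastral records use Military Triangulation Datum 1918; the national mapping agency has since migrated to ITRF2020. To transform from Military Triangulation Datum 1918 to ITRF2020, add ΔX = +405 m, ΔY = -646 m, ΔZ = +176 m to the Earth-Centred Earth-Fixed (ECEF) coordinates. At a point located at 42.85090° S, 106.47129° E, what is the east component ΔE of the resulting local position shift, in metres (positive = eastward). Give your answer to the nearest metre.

The local east axis at (φ, λ) is (−sin λ, cos λ, 0), so ΔE = −sin(106.47129°)·405 + cos(106.47129°)·(-646) = -205.22 m.

ΔE = -205 m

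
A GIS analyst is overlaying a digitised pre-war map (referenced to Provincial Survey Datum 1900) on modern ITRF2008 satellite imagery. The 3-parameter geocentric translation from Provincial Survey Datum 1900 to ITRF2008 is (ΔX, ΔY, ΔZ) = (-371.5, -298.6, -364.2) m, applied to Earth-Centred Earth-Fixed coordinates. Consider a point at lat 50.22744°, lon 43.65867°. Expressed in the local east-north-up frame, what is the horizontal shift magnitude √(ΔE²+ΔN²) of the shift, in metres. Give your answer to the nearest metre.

138 m

The local east axis at (φ, λ) is (−sin λ, cos λ, 0), so ΔE = −sin(43.65867°)·(-371.5) + cos(43.65867°)·(-298.6) = 40.44 m.
The local north axis is (−sin φ cos λ, −sin φ sin λ, cos φ), giving ΔN = 206.572 + 158.438 − 232.994 = 132.02 m.
Horizontal magnitude = √(ΔE² + ΔN²) = √(40.44² + 132.02²) = 138.07 m.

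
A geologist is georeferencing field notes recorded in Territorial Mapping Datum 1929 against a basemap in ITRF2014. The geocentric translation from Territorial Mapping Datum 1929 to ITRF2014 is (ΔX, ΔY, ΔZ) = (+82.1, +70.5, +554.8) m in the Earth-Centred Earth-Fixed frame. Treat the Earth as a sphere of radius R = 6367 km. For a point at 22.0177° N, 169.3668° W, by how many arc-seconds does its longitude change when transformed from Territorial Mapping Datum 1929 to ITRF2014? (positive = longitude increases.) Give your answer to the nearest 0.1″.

sin φ = 0.374893, cos φ = 0.927068, sin λ = -0.184521, cos λ = -0.982829.
East component: ΔE = −sin λ·ΔX + cos λ·ΔY = −(-0.184521)(82.1) + (-0.982829)(70.5) = -54.14 m.
1° of latitude spans πR/180 = 111125 m; at latitude φ, 1° of longitude spans that × cos φ = 103020.5 m, so Δλ = -54.14 / 103020.5 × 3600 = -1.892″.

Δλ = -1.9″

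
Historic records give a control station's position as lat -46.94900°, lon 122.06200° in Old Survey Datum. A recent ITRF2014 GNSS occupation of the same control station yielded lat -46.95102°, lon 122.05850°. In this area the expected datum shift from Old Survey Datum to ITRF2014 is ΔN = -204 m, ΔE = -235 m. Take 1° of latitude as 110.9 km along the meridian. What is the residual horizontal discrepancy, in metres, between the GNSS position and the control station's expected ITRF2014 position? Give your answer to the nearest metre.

36 m

Observed coordinate differences: Δφ = -0.00202°, Δλ = -0.00350°.
Converting to metres (1° lat = 110900 m, cos φ = 0.682649): observed ΔN = -224.0 m, observed ΔE = -265.0 m.
Subtracting the expected shift leaves a residual of -224.0 − (-204) = -20.0 m north and -265.0 − (-235) = -30.0 m east.
Residual distance = √((-20.0)² + (-30.0)²) = 36.0 m.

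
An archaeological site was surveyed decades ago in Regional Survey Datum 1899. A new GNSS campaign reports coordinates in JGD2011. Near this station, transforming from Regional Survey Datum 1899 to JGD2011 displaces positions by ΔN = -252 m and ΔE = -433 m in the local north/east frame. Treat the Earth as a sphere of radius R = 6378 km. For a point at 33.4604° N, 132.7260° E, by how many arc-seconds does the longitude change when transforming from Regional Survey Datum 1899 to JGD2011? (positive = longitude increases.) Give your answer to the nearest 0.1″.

At latitude 33.4604°, cos φ = 0.834267.
One radian of longitude at latitude φ spans R cos φ, so Δλ = ΔE / (R cos φ) = -433.0 / (6378000 × 0.834267) = -8.1376e-05 rad = -16.785″.

Δλ = -16.8″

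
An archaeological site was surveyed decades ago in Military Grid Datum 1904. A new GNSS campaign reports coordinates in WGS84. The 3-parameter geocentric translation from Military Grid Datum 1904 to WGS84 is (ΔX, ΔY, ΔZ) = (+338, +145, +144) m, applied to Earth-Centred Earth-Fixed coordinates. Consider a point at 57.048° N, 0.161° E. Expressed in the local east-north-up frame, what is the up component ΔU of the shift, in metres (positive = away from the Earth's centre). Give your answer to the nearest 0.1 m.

ΔU = 304.9 m

The local up (radial) axis is (cos φ cos λ, cos φ sin λ, sin φ), giving ΔU = 183.850 + 0.222 + 120.834 = 304.91 m.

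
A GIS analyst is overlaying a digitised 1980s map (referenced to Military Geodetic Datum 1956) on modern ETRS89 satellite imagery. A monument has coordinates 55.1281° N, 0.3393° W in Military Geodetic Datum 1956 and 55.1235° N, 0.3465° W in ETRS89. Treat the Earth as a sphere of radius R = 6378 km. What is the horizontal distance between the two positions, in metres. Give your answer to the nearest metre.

Δφ = 55.1235° − 55.1281° = -0.0046°; Δλ = -0.3465° − -0.3393° = -0.0072°.
1° along a meridian = πR/180 = 111317 m.
ΔN = Δφ × 111317 = -512.1 m; ΔE = Δλ × 111317 × cos(55.1281°) = -0.0072 × 111317 × 0.571744 = -458.2 m.
Distance = √(ΔE² + ΔN²) = √((-458.2)² + (-512.1)²) = 687.2 m.

687 m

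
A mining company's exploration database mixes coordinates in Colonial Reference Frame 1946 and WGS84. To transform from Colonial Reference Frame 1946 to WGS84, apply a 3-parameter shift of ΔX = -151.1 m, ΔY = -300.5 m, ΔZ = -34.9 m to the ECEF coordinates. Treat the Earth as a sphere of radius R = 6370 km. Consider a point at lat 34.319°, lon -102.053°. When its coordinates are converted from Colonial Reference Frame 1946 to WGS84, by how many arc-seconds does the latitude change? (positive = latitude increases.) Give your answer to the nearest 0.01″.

Δφ = -6.87″

sin φ = 0.563800, cos φ = 0.825911, sin λ = -0.977955, cos λ = -0.208816.
North component: ΔN = −sin φ cos λ·ΔX − sin φ sin λ·ΔY + cos φ·ΔZ = −(0.563800)(-0.208816)(-151.1) − (0.563800)(-0.977955)(-300.5) + (0.825911)(-34.9) = -212.30 m.
1° of latitude spans πR/180 = 111177 m, so Δφ = -212.30 / 111177 × 3600 = -6.874″.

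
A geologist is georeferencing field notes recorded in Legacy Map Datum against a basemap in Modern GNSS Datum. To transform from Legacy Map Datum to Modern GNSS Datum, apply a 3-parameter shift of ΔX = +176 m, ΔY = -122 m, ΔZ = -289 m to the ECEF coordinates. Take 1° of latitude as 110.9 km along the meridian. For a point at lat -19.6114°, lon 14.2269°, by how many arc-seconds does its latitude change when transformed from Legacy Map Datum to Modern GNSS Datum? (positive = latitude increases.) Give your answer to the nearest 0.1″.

Δφ = -7.3″

sin φ = -0.335639, cos φ = 0.941991, sin λ = 0.245763, cos λ = 0.969330.
North component: ΔN = −sin φ cos λ·ΔX − sin φ sin λ·ΔY + cos φ·ΔZ = −(-0.335639)(0.969330)(176) − (-0.335639)(0.245763)(-122) + (0.941991)(-289) = -225.04 m.
1° of latitude spans 110900 m, so Δφ = -225.04 / 110900 × 3600 = -7.305″.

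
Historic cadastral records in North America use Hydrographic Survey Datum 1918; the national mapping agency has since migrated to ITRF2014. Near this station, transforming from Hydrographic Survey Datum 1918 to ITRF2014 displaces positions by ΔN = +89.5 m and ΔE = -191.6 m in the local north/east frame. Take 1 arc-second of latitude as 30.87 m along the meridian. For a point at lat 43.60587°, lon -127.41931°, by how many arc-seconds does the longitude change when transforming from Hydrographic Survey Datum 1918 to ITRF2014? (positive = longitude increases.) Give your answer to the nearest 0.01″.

At latitude 43.60587°, cos φ = 0.724101.
1″ of longitude at this latitude = 30.87 × cos φ = 22.3530 m, so Δλ = -191.6 / 22.3530 = -8.572″.

Δλ = -8.57″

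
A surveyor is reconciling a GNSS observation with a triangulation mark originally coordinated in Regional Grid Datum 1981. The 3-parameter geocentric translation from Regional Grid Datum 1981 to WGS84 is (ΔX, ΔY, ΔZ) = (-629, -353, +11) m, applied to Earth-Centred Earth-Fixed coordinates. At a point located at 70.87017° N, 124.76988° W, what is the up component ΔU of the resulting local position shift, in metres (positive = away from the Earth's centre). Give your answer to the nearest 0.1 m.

The local up (radial) axis is (cos φ cos λ, cos φ sin λ, sin φ), giving ΔU = 117.552 + 95.027 + 10.393 = 222.97 m.

ΔU = 223.0 m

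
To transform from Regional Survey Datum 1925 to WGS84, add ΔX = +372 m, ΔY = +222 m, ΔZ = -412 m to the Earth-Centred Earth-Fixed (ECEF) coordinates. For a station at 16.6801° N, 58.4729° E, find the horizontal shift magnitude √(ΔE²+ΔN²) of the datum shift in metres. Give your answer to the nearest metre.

At φ = 16.6801°, λ = 58.4729°: sin φ = 0.287028, cos φ = 0.957922, sin λ = 0.852393, cos λ = 0.522902.
ΔE = −sin λ·ΔX + cos λ·ΔY = −(0.852393)·(372) + (0.522902)·(222) = -201.01 m.
ΔN = −sin φ cos λ·ΔX − sin φ sin λ·ΔY + cos φ·ΔZ = −(0.287028)(0.522902)(372) − (0.287028)(0.852393)(222) + (0.957922)(-412) = -504.81 m.
Horizontal magnitude = √(ΔE² + ΔN²) = √((-201.01)² + (-504.81)²) = 543.36 m.

543 m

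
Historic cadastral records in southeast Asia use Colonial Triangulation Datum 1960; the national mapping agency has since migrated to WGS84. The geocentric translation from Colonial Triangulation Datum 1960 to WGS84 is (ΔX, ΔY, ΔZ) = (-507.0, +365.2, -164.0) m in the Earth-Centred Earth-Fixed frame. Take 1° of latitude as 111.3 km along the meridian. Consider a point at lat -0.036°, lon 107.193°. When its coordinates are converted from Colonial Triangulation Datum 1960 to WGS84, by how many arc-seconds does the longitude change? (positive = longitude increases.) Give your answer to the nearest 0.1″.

Δλ = 12.2″

sin φ = -0.000628, cos φ = 1.000000, sin λ = 0.955314, cos λ = -0.295591.
East component: ΔE = −sin λ·ΔX + cos λ·ΔY = −(0.955314)(-507.0) + (-0.295591)(365.2) = 376.39 m.
1° of latitude spans 111300 m; at latitude φ, 1° of longitude spans that × cos φ = 111300.0 m, so Δλ = 376.39 / 111300.0 × 3600 = 12.174″.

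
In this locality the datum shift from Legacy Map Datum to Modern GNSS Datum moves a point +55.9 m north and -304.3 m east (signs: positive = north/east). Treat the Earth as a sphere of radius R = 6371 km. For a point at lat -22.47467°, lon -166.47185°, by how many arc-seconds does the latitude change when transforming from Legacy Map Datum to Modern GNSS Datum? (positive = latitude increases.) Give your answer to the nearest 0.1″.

On a sphere of radius R, 1 rad of latitude = R, so Δφ = ΔN / R = 55.9 / 6371000 = 8.7741e-06 rad = 1.810″.

Δφ = 1.8″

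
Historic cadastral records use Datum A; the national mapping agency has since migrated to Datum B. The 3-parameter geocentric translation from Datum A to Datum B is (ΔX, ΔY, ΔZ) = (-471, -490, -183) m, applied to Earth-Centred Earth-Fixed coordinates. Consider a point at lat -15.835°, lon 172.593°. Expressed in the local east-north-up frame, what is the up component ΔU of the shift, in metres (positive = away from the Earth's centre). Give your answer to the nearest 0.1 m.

The local up (radial) axis is (cos φ cos λ, cos φ sin λ, sin φ), giving ΔU = 449.345 − 60.772 + 49.935 = 438.51 m.

ΔU = 438.5 m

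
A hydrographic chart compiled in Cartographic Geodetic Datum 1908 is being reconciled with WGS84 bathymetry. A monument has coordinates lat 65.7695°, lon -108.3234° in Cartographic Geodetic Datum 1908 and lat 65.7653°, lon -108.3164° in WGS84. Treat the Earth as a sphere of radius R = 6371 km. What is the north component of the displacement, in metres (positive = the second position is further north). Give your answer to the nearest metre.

ΔN = -467 m

Δφ = 65.7653° − 65.7695° = -0.0042°; Δλ = -108.3164° − -108.3234° = +0.0070°.
1° along a meridian = πR/180 = 111195 m.
ΔN = Δφ × 111195 = -467.0 m; ΔE = Δλ × 111195 × cos(65.7695°) = +0.0070 × 111195 × 0.410409 = 319.4 m.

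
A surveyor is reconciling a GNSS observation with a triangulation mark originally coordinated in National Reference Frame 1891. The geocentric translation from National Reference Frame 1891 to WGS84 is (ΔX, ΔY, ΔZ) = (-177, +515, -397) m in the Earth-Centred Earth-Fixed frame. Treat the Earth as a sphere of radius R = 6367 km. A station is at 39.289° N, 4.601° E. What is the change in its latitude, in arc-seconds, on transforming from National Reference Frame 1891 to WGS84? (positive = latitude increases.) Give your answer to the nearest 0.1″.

Δφ = -7.2″

sin φ = 0.633232, cos φ = 0.773962, sin λ = 0.080216, cos λ = 0.996777.
North component: ΔN = −sin φ cos λ·ΔX − sin φ sin λ·ΔY + cos φ·ΔZ = −(0.633232)(0.996777)(-177) − (0.633232)(0.080216)(515) + (0.773962)(-397) = -221.70 m.
1° of latitude spans πR/180 = 111125 m, so Δφ = -221.70 / 111125 × 3600 = -7.182″.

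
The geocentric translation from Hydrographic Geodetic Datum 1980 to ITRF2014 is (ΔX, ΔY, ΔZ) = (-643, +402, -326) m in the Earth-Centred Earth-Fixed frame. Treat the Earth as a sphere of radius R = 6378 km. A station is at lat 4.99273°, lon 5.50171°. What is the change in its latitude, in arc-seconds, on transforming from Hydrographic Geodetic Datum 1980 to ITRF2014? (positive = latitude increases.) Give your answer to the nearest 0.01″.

sin φ = 0.087029, cos φ = 0.996206, sin λ = 0.095875, cos λ = 0.995393.
North component: ΔN = −sin φ cos λ·ΔX − sin φ sin λ·ΔY + cos φ·ΔZ = −(0.087029)(0.995393)(-643) − (0.087029)(0.095875)(402) + (0.996206)(-326) = -272.42 m.
1° of latitude spans πR/180 = 111317 m, so Δφ = -272.42 / 111317 × 3600 = -8.810″.

Δφ = -8.81″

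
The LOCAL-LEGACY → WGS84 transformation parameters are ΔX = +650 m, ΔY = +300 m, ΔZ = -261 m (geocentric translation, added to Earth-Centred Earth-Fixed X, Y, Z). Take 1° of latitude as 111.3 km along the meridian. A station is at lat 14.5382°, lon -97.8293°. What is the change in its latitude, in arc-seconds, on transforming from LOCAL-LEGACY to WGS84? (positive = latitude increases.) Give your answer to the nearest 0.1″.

Δφ = -5.0″

sin φ = 0.251025, cos φ = 0.967980, sin λ = -0.990678, cos λ = -0.136222.
North component: ΔN = −sin φ cos λ·ΔX − sin φ sin λ·ΔY + cos φ·ΔZ = −(0.251025)(-0.136222)(650) − (0.251025)(-0.990678)(300) + (0.967980)(-261) = -155.81 m.
1° of latitude spans 111300 m, so Δφ = -155.81 / 111300 × 3600 = -5.040″.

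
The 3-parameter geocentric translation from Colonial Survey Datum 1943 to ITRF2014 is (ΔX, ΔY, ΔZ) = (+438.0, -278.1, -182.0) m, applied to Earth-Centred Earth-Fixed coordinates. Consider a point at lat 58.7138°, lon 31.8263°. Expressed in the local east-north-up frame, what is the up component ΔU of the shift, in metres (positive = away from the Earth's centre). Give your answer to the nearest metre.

ΔU = -38 m

At φ = 58.7138°, λ = 31.8263°: sin φ = 0.854584, cos φ = 0.519313, sin λ = 0.527346, cos λ = 0.849651.
ΔU = cos φ cos λ·ΔX + cos φ sin λ·ΔY + sin φ·ΔZ = (0.519313)(0.849651)(438.0) + (0.519313)(0.527346)(-278.1) + (0.854584)(-182.0) = -38.43 m.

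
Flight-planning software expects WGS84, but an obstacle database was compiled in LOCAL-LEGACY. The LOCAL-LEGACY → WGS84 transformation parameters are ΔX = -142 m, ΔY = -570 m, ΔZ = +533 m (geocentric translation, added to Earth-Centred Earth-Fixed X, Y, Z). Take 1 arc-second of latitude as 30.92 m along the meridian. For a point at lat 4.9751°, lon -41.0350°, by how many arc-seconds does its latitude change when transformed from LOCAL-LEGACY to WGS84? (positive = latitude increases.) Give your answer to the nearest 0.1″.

Δφ = 16.4″

sin φ = 0.086723, cos φ = 0.996232, sin λ = -0.656520, cos λ = 0.754309.
North component: ΔN = −sin φ cos λ·ΔX − sin φ sin λ·ΔY + cos φ·ΔZ = −(0.086723)(0.754309)(-142) − (0.086723)(-0.656520)(-570) + (0.996232)(533) = 507.83 m.
1° of latitude spans 3600 × 30.92 = 111312 m, so Δφ = 507.83 / 111312 × 3600 = 16.424″.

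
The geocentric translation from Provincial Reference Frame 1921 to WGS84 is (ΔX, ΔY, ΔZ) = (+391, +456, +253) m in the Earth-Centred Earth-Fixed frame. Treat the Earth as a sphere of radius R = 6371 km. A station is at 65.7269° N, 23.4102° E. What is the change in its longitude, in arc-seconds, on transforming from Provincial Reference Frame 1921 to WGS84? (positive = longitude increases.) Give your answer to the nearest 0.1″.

Δλ = 20.7″

sin φ = 0.911596, cos φ = 0.411086, sin λ = 0.397311, cos λ = 0.917684.
East component: ΔE = −sin λ·ΔX + cos λ·ΔY = −(0.397311)(391) + (0.917684)(456) = 263.12 m.
1° of latitude spans πR/180 = 111195 m; at latitude φ, 1° of longitude spans that × cos φ = 45710.7 m, so Δλ = 263.12 / 45710.7 × 3600 = 20.722″.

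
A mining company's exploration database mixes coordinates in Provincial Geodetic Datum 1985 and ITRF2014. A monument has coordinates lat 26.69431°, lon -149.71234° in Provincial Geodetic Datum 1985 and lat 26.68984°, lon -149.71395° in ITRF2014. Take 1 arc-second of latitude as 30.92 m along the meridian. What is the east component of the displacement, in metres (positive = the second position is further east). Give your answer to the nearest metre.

Δφ = 26.68984° − 26.69431° = -0.00447°; Δλ = -149.71395° − -149.71234° = -0.00161°.
1° of latitude = 3600 × 30.92 = 111312 m.
ΔN = Δφ × 111312 = -497.6 m; ΔE = Δλ × 111312 × cos(26.69431°) = -0.00161 × 111312 × 0.893416 = -160.1 m.

ΔE = -160 m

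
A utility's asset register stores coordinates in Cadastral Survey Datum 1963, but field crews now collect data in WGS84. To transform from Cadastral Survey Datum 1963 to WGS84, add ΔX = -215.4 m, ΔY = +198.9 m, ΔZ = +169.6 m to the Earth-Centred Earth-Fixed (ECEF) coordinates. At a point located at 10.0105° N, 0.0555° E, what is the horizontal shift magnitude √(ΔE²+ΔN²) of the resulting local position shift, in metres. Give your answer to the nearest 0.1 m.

285.4 m

The local east axis at (φ, λ) is (−sin λ, cos λ, 0), so ΔE = −sin(0.0555°)·(-215.4) + cos(0.0555°)·198.9 = 199.11 m.
The local north axis is (−sin φ cos λ, −sin φ sin λ, cos φ), giving ΔN = 37.443 − 0.033 + 167.018 = 204.43 m.
Horizontal magnitude = √(ΔE² + ΔN²) = √(199.11² + 204.43²) = 285.37 m.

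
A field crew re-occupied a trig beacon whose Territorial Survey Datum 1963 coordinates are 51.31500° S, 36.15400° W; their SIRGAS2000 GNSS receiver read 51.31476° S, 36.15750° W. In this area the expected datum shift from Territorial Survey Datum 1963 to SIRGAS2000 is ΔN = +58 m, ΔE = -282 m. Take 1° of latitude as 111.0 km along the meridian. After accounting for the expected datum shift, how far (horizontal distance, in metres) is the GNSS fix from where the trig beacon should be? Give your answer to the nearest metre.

50 m

Observed coordinate differences: Δφ = +0.00024°, Δλ = -0.00350°.
Converting to metres (1° lat = 111000 m, cos φ = 0.625038): observed ΔN = 26.6 m, observed ΔE = -242.8 m.
Subtracting the expected shift leaves a residual of 26.6 − (58) = -31.4 m north and -242.8 − (-282) = 39.2 m east.
Residual distance = √((-31.4)² + 39.2²) = 50.2 m.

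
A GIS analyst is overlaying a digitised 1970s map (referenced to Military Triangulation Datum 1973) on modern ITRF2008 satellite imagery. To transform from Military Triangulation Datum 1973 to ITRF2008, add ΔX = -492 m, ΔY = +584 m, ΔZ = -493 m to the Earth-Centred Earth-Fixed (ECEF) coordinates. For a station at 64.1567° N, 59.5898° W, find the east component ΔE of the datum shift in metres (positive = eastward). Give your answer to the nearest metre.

ΔE = -129 m

The local east axis at (φ, λ) is (−sin λ, cos λ, 0), so ΔE = −sin(-59.5898°)·(-492) + cos(-59.5898°)·584 = -128.70 m.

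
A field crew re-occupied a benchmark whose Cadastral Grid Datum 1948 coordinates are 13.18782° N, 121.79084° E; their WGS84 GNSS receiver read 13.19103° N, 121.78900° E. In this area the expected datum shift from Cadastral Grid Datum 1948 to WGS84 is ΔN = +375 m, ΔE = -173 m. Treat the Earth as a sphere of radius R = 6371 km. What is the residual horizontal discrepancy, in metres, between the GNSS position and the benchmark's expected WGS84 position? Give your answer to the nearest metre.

32 m

Observed coordinate differences: Δφ = +0.00321°, Δλ = -0.00184°.
Converting to metres (1° lat = 111195 m, cos φ = 0.973627): observed ΔN = 356.9 m, observed ΔE = -199.2 m.
Subtracting the expected shift leaves a residual of 356.9 − (375) = -18.1 m north and -199.2 − (-173) = -26.2 m east.
Residual distance = √((-18.1)² + (-26.2)²) = 31.8 m.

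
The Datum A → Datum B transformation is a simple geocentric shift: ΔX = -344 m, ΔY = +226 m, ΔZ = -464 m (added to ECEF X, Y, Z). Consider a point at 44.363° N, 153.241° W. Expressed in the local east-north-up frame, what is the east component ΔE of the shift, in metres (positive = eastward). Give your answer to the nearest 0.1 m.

ΔE = -356.7 m

At φ = 44.363°, λ = -153.241°: sin φ = 0.699202, cos φ = 0.714924, sin λ = -0.450239, cos λ = -0.892908.
ΔE = −sin λ·ΔX + cos λ·ΔY = −(-0.450239)·(-344) + (-0.892908)·(226) = -356.68 m.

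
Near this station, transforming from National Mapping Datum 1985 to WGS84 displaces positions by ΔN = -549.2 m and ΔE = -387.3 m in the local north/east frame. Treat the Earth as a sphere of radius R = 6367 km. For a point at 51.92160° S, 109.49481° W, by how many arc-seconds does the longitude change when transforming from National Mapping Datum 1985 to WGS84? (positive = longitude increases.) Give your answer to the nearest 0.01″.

At latitude -51.92160°, cos φ = 0.616739.
One radian of longitude at latitude φ spans R cos φ, so Δλ = ΔE / (R cos φ) = -387.3 / (6367000 × 0.616739) = -9.8630e-05 rad = -20.344″.

Δλ = -20.34″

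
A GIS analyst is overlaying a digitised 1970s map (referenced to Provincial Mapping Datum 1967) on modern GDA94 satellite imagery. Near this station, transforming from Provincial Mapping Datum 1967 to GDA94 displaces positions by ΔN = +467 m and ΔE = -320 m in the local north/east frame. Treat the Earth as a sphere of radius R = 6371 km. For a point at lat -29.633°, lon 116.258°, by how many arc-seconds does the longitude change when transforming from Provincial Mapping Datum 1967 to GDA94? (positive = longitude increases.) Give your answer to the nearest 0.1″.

Δλ = -11.9″

At latitude -29.633°, cos φ = 0.869210.
One radian of longitude at latitude φ spans R cos φ, so Δλ = ΔE / (R cos φ) = -320.0 / (6371000 × 0.869210) = -5.7785e-05 rad = -11.919″.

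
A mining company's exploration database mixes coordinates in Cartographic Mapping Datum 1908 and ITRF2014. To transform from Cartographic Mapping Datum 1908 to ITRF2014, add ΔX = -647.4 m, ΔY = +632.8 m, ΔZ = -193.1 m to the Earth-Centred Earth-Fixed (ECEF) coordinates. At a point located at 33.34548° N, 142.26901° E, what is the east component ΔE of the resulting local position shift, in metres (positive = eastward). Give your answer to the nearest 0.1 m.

At φ = 33.34548°, λ = 142.26901°: sin φ = 0.549686, cos φ = 0.835371, sin λ = 0.611955, cos λ = -0.790893.
ΔE = −sin λ·ΔX + cos λ·ΔY = −(0.611955)·(-647.4) + (-0.790893)·(632.8) = -104.30 m.

ΔE = -104.3 m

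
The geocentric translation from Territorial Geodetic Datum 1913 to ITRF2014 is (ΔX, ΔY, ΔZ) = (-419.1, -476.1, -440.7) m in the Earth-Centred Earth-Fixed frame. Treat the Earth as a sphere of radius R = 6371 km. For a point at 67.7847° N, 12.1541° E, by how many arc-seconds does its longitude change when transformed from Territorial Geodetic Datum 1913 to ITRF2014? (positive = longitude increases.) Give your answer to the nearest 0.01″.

Δλ = -32.30″

sin φ = 0.925770, cos φ = 0.378088, sin λ = 0.210542, cos λ = 0.977585.
East component: ΔE = −sin λ·ΔX + cos λ·ΔY = −(0.210542)(-419.1) + (0.977585)(-476.1) = -377.19 m.
1° of latitude spans πR/180 = 111195 m; at latitude φ, 1° of longitude spans that × cos φ = 42041.5 m, so Δλ = -377.19 / 42041.5 × 3600 = -32.299″.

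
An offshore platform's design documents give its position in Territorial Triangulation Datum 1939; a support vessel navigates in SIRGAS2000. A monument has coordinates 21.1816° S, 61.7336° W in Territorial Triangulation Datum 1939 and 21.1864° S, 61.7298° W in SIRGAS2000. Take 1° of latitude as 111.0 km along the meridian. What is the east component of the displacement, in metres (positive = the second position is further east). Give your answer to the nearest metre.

Δφ = -21.1864° − -21.1816° = -0.0048°; Δλ = -61.7298° − -61.7336° = +0.0038°.
ΔN = Δφ × 111000 = -532.8 m; ΔE = Δλ × 111000 × cos(-21.1816°) = +0.0038 × 111000 × 0.932440 = 393.3 m.

ΔE = 393 m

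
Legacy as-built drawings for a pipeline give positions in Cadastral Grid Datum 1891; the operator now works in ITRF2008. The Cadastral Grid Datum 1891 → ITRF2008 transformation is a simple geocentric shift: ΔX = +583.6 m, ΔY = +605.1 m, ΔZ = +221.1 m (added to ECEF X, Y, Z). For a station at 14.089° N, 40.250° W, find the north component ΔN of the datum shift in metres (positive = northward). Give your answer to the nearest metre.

At φ = 14.089°, λ = -40.250°: sin φ = 0.243429, cos φ = 0.969919, sin λ = -0.646124, cos λ = 0.763232.
ΔN = −sin φ cos λ·ΔX − sin φ sin λ·ΔY + cos φ·ΔZ = −(0.243429)(0.763232)(583.6) − (0.243429)(-0.646124)(605.1) + (0.969919)(221.1) = 201.19 m.

ΔN = 201 m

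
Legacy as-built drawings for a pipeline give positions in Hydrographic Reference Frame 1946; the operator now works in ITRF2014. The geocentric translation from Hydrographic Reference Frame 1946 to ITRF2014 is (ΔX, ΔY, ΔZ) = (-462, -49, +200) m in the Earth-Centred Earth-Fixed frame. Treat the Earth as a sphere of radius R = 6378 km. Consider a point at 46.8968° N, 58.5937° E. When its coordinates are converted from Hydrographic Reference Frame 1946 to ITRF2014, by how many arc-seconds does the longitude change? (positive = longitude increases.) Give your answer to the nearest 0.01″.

Δλ = 17.45″

sin φ = 0.730124, cos φ = 0.683315, sin λ = 0.853494, cos λ = 0.521103.
East component: ΔE = −sin λ·ΔX + cos λ·ΔY = −(0.853494)(-462) + (0.521103)(-49) = 368.78 m.
1° of latitude spans πR/180 = 111317 m; at latitude φ, 1° of longitude spans that × cos φ = 76064.6 m, so Δλ = 368.78 / 76064.6 × 3600 = 17.454″.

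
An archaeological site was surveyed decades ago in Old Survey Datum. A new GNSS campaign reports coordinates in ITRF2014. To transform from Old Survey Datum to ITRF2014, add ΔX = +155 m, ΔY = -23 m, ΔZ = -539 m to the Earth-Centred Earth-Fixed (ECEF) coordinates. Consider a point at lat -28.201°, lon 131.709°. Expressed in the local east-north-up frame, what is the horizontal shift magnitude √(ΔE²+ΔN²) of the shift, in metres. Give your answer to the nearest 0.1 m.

541.3 m

At φ = -28.201°, λ = 131.709°: sin φ = -0.472566, cos φ = 0.881295, sin λ = 0.746534, cos λ = -0.665348.
ΔE = −sin λ·ΔX + cos λ·ΔY = −(0.746534)·(155) + (-0.665348)·(-23) = -100.41 m.
ΔN = −sin φ cos λ·ΔX − sin φ sin λ·ΔY + cos φ·ΔZ = −(-0.472566)(-0.665348)(155) − (-0.472566)(0.746534)(-23) + (0.881295)(-539) = -531.87 m.
Horizontal magnitude = √(ΔE² + ΔN²) = √((-100.41)² + (-531.87)²) = 541.26 m.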